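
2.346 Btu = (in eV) 1.545e+22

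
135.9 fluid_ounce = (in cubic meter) 0.004019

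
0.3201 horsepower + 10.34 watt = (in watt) 249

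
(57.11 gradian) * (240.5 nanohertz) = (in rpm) 2.06e-06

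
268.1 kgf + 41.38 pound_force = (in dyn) 2.813e+08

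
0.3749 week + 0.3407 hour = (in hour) 63.32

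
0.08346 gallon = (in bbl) 0.001987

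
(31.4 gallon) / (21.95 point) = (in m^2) 15.35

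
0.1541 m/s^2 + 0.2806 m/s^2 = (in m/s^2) 0.4347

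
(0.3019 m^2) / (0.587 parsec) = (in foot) 5.468e-17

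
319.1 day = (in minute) 4.595e+05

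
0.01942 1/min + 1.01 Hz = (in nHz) 1.01e+09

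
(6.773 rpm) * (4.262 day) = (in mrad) 2.612e+08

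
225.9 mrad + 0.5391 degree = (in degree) 13.48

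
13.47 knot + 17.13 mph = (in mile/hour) 32.63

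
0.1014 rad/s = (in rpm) 0.9683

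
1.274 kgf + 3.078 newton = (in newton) 15.57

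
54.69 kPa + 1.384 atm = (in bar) 1.949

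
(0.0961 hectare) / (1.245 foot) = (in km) 2.532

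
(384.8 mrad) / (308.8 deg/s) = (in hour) 1.983e-05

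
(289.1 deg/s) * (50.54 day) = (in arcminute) 7.574e+10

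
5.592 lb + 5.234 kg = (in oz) 274.1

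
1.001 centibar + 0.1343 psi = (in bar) 0.01927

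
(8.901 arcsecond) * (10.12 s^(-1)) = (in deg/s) 0.02502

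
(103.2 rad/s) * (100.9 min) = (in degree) 3.58e+07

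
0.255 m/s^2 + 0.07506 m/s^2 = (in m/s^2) 0.3301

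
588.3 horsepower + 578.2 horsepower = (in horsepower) 1166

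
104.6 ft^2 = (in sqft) 104.6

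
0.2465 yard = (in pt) 638.9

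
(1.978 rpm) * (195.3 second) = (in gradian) 2575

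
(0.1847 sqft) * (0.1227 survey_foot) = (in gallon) 0.1695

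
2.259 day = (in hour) 54.22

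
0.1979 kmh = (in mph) 0.123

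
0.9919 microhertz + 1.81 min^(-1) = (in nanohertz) 3.017e+07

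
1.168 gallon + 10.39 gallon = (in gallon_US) 11.56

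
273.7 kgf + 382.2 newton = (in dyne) 3.066e+08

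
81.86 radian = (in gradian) 5211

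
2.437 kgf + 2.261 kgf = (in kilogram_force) 4.698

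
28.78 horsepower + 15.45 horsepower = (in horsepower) 44.23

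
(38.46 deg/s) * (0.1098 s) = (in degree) 4.223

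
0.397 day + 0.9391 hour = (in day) 0.4361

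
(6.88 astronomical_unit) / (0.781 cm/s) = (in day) 1.525e+09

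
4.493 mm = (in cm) 0.4493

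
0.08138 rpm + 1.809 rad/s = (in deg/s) 104.1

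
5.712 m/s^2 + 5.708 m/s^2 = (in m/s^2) 11.42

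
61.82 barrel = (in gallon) 2596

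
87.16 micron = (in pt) 0.2471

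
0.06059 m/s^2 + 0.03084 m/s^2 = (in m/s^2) 0.09143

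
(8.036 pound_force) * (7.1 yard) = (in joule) 232.1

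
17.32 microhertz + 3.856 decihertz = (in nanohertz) 3.856e+08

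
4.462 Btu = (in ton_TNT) 1.125e-06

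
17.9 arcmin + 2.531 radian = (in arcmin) 8719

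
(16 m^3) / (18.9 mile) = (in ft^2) 0.005662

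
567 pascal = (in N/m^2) 567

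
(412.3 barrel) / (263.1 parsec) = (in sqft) 8.691e-17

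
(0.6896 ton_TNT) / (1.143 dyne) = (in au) 1687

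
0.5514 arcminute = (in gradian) 0.01021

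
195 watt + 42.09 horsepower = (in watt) 3.158e+04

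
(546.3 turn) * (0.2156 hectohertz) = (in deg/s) 4.24e+06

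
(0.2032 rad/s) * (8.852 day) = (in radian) 1.554e+05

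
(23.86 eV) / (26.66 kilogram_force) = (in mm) 1.462e-17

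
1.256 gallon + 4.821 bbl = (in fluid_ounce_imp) 2.714e+04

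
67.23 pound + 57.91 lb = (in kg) 56.76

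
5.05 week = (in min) 5.09e+04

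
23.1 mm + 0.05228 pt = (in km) 2.312e-05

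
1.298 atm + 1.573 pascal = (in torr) 986.5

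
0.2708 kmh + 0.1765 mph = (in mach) 0.0004526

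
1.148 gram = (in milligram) 1148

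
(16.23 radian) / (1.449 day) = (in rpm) 0.001238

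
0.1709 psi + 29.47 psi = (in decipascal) 2.044e+06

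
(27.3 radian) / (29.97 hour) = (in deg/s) 0.0145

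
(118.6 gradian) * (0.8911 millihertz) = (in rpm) 0.01585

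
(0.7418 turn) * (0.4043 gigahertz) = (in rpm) 1.799e+10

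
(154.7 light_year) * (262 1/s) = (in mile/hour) 8.578e+20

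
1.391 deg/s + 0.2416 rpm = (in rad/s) 0.04958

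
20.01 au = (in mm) 2.993e+15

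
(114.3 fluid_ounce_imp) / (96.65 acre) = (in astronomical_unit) 5.55e-20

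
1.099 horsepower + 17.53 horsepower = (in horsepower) 18.63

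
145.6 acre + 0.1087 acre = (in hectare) 58.97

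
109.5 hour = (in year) 0.0125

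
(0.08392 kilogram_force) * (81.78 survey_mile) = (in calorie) 2.589e+04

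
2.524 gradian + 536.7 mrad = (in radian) 0.5763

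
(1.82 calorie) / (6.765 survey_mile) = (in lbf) 0.0001572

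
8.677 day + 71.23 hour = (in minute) 1.677e+04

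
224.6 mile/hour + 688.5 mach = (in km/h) 8.443e+05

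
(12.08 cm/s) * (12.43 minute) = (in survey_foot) 295.6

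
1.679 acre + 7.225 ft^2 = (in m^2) 6795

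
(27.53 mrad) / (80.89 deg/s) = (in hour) 5.417e-06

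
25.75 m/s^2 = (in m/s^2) 25.75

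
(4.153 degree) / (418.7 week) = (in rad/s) 2.862e-10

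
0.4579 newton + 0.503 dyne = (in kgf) 0.04669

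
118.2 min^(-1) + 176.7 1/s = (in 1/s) 178.7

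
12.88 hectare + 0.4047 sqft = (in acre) 31.83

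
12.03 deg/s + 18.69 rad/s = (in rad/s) 18.9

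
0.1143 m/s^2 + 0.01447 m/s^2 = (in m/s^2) 0.1288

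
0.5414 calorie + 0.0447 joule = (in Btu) 0.002189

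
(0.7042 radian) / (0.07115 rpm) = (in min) 1.575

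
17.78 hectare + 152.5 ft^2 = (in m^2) 1.778e+05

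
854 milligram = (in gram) 0.854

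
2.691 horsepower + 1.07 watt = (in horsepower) 2.692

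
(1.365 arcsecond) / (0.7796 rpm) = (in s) 8.106e-05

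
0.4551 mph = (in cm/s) 20.34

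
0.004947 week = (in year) 9.487e-05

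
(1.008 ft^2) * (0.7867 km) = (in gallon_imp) 1.621e+04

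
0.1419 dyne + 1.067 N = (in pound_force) 0.2399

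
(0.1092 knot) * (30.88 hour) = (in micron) 6.245e+09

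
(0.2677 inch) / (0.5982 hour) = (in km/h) 1.137e-05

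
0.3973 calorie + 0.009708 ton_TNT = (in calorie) 9.708e+06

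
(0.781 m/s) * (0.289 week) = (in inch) 5.374e+06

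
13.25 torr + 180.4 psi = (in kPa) 1246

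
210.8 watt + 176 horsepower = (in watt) 1.315e+05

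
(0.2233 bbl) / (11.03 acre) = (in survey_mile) 4.942e-10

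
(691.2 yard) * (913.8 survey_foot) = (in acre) 43.5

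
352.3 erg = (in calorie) 8.42e-06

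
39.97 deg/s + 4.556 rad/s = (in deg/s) 301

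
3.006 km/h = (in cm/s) 83.5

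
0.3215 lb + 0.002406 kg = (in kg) 0.1482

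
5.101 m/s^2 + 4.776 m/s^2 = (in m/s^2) 9.877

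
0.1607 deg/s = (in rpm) 0.02678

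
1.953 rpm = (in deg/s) 11.72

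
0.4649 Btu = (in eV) 3.061e+21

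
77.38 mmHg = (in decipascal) 1.032e+05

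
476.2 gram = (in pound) 1.05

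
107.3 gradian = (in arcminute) 5794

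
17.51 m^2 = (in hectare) 0.001751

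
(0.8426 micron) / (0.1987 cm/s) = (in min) 7.068e-06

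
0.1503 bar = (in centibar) 15.03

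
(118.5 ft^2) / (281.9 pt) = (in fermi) 1.107e+17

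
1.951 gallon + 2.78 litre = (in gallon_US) 2.685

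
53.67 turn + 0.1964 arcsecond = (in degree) 1.932e+04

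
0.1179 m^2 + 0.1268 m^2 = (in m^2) 0.2447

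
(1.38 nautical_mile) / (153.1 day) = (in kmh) 0.0006956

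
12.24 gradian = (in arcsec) 3.966e+04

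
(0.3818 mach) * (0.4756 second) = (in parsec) 2.004e-15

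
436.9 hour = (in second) 1.573e+06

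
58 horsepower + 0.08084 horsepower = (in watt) 4.331e+04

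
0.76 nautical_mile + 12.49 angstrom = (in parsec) 4.561e-14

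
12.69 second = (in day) 0.0001469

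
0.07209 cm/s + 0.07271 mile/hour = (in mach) 9.758e-05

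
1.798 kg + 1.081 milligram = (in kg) 1.798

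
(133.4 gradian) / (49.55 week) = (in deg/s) 4.006e-06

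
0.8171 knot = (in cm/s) 42.04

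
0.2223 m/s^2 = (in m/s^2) 0.2223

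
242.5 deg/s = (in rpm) 40.42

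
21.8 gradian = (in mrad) 342.4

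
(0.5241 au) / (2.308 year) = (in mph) 2410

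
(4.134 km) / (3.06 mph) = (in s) 3022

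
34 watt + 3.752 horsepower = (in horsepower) 3.798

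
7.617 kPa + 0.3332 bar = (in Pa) 4.094e+04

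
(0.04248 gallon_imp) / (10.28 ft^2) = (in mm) 0.2022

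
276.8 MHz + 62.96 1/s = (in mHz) 2.768e+11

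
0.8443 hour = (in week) 0.005026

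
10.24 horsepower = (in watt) 7636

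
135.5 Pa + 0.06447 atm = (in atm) 0.06581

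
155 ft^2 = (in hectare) 0.00144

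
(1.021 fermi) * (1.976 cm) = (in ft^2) 2.172e-16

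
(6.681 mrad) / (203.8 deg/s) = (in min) 3.13e-05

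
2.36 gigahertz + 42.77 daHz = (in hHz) 2.36e+07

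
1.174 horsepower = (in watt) 875.5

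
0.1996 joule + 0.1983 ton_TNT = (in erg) 8.297e+15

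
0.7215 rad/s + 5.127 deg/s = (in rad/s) 0.811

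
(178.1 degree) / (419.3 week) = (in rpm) 1.171e-07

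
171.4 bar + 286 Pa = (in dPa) 1.714e+08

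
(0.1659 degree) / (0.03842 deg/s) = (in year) 1.369e-07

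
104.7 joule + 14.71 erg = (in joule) 104.7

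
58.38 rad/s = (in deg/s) 3345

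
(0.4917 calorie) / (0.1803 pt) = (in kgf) 3298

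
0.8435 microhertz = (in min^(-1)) 5.061e-05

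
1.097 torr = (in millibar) 1.463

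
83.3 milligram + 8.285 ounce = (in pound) 0.518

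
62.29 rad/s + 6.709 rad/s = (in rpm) 658.9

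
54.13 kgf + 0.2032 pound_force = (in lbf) 119.5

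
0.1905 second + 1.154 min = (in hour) 0.01929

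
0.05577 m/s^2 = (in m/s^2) 0.05577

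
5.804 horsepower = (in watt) 4328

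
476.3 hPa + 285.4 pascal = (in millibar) 479.2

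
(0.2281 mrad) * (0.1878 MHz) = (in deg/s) 2454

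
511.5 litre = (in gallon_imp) 112.5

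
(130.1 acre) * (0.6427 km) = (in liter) 3.384e+11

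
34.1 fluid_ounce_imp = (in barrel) 0.006094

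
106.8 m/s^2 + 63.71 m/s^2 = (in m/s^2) 170.5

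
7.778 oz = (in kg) 0.2205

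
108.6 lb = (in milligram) 4.926e+07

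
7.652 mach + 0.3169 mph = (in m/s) 2606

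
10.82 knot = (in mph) 12.45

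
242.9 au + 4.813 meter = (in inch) 1.431e+15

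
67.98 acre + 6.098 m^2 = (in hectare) 27.51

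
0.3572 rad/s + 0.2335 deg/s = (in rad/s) 0.3613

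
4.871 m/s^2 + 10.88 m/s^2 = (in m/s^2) 15.75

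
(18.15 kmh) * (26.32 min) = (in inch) 3.135e+05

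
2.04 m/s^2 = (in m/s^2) 2.04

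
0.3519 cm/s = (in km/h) 0.01267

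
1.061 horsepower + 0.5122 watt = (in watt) 791.7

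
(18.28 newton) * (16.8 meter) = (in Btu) 0.2911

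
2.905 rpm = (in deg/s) 17.43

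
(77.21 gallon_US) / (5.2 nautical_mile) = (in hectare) 3.035e-09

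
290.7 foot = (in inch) 3488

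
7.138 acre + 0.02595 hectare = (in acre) 7.202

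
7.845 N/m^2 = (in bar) 7.845e-05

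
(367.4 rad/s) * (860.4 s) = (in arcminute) 1.087e+09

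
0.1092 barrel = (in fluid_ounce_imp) 611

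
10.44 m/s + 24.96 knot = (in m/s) 23.28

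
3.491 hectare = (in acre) 8.626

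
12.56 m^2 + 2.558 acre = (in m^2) 1.036e+04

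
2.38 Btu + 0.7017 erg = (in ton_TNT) 6.002e-07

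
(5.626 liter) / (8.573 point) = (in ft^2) 20.02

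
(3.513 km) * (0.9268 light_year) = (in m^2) 3.08e+19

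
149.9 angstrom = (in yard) 1.639e-08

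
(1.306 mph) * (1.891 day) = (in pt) 2.704e+08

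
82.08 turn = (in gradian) 3.283e+04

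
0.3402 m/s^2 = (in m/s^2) 0.3402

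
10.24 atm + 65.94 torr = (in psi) 151.8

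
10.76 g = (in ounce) 0.3795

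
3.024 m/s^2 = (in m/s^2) 3.024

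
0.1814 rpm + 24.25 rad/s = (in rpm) 231.8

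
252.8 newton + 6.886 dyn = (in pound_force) 56.83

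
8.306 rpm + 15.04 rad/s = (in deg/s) 911.6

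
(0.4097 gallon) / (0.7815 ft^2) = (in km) 2.136e-05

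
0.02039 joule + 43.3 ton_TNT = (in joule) 1.812e+11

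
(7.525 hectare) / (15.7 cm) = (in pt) 1.359e+09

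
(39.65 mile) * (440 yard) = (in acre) 6344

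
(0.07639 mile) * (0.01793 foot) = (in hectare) 6.719e-05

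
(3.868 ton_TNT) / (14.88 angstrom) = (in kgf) 1.109e+18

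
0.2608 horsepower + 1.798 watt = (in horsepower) 0.2632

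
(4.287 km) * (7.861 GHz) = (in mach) 9.897e+10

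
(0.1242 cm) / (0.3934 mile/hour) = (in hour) 1.962e-06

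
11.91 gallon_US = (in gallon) 11.91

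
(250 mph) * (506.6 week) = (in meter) 3.424e+10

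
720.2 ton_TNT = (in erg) 3.013e+19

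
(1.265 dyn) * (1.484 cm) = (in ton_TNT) 4.487e-17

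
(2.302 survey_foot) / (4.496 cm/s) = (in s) 15.61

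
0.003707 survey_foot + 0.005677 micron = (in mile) 7.021e-07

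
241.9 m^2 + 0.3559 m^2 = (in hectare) 0.02423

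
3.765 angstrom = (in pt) 1.067e-06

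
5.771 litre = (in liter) 5.771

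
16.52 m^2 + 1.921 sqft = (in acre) 0.004126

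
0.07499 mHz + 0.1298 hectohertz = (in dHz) 129.8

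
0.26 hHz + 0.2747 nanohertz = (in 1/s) 26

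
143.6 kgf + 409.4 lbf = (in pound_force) 726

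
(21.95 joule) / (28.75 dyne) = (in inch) 3.006e+06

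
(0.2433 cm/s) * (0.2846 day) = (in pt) 1.696e+05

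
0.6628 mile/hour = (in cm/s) 29.63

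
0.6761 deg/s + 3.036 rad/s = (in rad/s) 3.048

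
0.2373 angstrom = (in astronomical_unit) 1.586e-22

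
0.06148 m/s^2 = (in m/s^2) 0.06148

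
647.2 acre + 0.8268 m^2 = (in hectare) 261.9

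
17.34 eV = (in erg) 2.778e-11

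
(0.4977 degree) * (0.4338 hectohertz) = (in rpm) 3.598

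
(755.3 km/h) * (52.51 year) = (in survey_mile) 2.159e+08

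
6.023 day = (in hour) 144.6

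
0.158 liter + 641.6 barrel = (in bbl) 641.6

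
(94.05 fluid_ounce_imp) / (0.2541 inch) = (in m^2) 0.414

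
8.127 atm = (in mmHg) 6177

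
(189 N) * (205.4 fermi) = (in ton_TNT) 9.278e-21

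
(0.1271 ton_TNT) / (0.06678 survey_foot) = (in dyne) 2.613e+15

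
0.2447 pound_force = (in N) 1.088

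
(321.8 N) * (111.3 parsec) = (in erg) 1.105e+28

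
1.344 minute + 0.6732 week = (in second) 4.072e+05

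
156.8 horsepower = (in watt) 1.169e+05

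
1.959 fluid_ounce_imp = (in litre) 0.05566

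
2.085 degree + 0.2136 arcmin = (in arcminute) 125.3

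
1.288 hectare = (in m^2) 1.288e+04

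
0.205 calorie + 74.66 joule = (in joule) 75.52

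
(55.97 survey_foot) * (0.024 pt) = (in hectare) 1.444e-08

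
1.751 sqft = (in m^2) 0.1627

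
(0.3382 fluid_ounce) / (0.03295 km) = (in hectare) 3.035e-11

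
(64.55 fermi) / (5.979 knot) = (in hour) 5.829e-18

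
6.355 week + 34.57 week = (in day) 286.5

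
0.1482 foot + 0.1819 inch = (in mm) 49.79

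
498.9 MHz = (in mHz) 4.989e+11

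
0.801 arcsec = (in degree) 0.0002225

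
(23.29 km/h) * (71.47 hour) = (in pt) 4.718e+09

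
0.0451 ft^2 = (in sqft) 0.0451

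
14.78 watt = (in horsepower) 0.01982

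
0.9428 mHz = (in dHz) 0.009428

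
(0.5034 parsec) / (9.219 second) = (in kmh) 6.066e+15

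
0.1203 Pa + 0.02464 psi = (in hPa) 1.7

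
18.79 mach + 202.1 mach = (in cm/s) 7.521e+06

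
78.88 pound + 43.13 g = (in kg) 35.82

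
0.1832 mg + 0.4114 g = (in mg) 411.6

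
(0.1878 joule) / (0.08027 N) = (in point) 6632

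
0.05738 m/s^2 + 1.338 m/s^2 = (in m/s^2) 1.395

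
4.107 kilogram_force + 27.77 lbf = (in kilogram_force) 16.7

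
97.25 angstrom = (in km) 9.725e-12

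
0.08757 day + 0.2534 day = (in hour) 8.183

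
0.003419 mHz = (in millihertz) 0.003419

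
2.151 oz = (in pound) 0.1344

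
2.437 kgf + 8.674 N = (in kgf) 3.322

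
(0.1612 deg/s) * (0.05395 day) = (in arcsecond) 2.705e+06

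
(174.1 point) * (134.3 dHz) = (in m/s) 0.8249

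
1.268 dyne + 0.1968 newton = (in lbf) 0.04425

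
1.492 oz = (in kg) 0.0423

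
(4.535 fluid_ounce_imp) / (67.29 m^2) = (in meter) 1.915e-06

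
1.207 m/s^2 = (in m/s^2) 1.207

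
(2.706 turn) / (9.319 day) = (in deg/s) 0.00121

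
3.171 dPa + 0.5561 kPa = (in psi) 0.0807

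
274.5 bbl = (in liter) 4.364e+04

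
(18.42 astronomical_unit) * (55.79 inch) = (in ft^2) 4.203e+13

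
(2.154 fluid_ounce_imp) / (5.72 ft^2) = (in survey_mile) 7.156e-08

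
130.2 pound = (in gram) 5.906e+04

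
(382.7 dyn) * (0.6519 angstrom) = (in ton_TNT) 5.963e-23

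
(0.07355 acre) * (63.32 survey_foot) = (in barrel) 3.613e+04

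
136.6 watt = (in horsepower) 0.1832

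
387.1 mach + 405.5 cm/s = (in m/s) 1.318e+05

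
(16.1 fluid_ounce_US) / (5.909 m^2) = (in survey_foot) 0.0002644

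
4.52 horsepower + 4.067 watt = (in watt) 3375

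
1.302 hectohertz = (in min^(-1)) 7812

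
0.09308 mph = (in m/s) 0.04161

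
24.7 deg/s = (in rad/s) 0.4311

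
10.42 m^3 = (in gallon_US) 2753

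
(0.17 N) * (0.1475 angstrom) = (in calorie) 5.993e-13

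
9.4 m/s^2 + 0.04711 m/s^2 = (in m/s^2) 9.447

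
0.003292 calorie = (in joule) 0.01377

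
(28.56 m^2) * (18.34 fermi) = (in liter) 5.238e-10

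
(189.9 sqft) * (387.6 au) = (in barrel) 6.434e+15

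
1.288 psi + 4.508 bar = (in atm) 4.537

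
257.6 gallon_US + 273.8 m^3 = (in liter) 2.748e+05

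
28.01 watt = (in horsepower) 0.03756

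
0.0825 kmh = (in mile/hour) 0.05126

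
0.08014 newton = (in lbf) 0.01802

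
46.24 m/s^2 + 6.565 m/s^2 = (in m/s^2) 52.8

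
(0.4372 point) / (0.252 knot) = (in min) 1.983e-05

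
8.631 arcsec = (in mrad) 0.04184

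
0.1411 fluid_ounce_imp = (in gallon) 0.001059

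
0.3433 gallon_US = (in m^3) 0.0013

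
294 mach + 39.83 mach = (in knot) 2.21e+05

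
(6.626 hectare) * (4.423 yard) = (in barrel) 1.686e+06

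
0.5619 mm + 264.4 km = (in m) 2.644e+05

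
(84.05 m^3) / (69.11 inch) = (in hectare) 0.004788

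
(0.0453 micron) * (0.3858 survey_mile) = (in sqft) 0.0003027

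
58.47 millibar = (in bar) 0.05847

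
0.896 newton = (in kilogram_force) 0.09137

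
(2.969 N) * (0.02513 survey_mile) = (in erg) 1.201e+09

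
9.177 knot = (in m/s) 4.721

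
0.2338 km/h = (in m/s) 0.06494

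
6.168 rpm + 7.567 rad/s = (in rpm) 78.43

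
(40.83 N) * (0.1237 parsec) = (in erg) 1.558e+24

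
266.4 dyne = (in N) 0.002664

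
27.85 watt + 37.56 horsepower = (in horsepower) 37.6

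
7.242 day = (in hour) 173.8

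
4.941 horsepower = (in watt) 3685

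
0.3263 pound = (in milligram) 1.48e+05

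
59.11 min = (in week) 0.005864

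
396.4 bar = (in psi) 5749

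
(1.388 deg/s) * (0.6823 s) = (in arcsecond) 3409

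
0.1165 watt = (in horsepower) 0.0001562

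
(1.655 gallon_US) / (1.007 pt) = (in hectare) 0.001764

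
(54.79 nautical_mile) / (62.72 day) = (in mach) 5.499e-05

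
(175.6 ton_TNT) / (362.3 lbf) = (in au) 0.003047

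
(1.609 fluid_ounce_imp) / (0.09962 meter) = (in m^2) 0.0004589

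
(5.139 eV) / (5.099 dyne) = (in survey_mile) 1.003e-17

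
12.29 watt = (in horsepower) 0.01648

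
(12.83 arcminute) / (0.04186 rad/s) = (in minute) 0.001486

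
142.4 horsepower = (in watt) 1.062e+05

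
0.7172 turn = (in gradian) 286.9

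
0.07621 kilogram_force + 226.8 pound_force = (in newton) 1010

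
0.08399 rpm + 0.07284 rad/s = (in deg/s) 4.677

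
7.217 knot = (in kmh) 13.37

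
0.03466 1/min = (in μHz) 577.7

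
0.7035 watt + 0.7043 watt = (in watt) 1.408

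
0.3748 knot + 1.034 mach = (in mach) 1.035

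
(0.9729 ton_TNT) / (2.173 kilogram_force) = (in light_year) 2.019e-08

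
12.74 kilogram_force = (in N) 124.9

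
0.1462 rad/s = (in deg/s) 8.377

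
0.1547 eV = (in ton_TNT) 5.924e-30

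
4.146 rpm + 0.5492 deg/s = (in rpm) 4.238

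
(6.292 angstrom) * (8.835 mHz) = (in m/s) 5.559e-12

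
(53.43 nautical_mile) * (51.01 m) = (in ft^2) 5.433e+07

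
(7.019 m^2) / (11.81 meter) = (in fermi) 5.943e+14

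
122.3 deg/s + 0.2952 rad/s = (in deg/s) 139.2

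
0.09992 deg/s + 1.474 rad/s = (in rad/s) 1.476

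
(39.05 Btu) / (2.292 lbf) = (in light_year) 4.271e-13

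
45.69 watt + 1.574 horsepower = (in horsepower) 1.635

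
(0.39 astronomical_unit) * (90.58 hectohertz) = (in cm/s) 5.285e+16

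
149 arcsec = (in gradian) 0.04599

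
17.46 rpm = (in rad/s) 1.828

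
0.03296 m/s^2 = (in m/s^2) 0.03296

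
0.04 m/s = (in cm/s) 4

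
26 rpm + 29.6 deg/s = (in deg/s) 185.6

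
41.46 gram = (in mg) 4.146e+04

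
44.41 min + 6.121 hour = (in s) 2.47e+04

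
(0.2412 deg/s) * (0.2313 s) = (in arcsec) 200.8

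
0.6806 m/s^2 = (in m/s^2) 0.6806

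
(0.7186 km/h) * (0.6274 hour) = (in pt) 1.278e+06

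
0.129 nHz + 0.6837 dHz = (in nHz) 6.837e+07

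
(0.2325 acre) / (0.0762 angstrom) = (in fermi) 1.235e+29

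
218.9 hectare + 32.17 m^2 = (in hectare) 218.9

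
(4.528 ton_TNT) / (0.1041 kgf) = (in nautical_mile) 1.002e+07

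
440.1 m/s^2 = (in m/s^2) 440.1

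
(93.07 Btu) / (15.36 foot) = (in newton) 2.097e+04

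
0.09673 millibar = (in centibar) 0.009673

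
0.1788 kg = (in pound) 0.3942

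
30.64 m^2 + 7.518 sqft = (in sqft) 337.3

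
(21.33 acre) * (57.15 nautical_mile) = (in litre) 9.136e+12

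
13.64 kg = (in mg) 1.364e+07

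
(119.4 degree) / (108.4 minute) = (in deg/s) 0.01836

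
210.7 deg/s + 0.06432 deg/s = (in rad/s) 3.679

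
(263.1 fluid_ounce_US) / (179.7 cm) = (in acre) 1.07e-06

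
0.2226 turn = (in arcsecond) 2.885e+05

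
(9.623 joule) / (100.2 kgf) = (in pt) 27.76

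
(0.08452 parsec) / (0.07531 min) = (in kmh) 2.078e+15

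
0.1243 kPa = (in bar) 0.001243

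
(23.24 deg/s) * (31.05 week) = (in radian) 7.617e+06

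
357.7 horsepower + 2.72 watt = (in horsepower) 357.7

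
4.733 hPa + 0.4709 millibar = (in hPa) 5.204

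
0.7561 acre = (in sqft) 3.294e+04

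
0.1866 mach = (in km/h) 228.7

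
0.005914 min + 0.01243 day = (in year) 3.407e-05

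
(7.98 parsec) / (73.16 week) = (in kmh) 2.003e+10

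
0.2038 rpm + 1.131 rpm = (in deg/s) 8.009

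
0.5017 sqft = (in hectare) 4.661e-06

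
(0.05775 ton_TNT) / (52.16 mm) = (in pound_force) 1.041e+09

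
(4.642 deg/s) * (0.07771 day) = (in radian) 544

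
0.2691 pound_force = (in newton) 1.197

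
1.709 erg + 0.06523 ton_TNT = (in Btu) 2.587e+05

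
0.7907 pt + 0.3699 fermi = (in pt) 0.7907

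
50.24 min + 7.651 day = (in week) 1.098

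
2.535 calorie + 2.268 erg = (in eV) 6.62e+19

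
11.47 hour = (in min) 688.2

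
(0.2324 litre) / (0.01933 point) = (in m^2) 34.08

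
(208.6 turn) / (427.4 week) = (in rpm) 4.842e-05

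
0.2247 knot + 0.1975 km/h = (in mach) 0.0005006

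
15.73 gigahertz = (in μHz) 1.573e+16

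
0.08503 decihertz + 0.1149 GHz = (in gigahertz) 0.1149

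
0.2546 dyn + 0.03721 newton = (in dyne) 3721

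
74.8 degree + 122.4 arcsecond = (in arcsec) 2.694e+05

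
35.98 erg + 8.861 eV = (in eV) 2.246e+13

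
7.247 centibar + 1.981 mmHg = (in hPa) 75.11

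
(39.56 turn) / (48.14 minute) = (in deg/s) 4.931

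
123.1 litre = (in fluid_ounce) 4163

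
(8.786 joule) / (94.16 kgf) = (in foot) 0.03122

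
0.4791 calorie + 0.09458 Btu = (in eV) 6.353e+20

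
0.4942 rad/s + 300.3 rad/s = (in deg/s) 1.723e+04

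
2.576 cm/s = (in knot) 0.05007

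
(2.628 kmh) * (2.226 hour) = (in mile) 3.635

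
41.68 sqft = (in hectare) 0.0003872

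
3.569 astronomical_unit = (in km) 5.339e+08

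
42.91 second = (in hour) 0.01192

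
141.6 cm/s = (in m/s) 1.416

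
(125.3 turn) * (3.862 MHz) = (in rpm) 2.903e+10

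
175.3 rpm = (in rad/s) 18.36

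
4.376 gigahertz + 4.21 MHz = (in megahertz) 4380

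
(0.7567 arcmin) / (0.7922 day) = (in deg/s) 1.843e-07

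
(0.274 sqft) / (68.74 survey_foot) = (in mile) 7.549e-07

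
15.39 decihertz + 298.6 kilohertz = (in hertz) 2.986e+05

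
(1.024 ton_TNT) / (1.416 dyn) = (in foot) 9.927e+14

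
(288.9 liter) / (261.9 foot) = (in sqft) 0.03896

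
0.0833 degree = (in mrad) 1.454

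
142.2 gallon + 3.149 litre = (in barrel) 3.406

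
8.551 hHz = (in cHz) 8.551e+04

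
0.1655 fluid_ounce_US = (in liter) 0.004894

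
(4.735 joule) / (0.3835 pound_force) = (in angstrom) 2.776e+10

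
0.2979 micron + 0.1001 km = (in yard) 109.5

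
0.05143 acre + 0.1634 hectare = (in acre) 0.4552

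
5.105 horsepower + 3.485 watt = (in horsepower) 5.11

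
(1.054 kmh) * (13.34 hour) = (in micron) 1.406e+10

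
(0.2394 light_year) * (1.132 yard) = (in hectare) 2.344e+11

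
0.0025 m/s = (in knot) 0.00486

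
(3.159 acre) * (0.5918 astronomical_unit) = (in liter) 1.132e+18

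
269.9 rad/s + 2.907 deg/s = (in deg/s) 1.547e+04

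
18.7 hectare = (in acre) 46.21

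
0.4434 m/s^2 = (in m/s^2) 0.4434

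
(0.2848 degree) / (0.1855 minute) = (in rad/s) 0.0004466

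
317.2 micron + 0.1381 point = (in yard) 0.0004002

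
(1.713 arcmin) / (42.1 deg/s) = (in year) 2.15e-11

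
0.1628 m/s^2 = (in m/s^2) 0.1628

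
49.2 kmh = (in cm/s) 1367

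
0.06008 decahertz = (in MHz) 6.008e-07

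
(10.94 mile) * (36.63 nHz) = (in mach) 1.894e-06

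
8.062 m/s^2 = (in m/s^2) 8.062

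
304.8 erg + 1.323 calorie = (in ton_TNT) 1.323e-09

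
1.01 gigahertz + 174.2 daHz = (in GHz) 1.01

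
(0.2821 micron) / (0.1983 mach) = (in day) 4.836e-14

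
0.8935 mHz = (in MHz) 8.935e-10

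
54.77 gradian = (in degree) 49.29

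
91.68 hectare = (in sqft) 9.868e+06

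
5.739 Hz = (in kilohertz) 0.005739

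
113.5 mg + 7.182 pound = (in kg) 3.258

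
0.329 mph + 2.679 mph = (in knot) 2.614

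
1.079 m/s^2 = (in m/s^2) 1.079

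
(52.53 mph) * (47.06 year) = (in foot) 1.143e+11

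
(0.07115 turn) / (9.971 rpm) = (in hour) 0.0001189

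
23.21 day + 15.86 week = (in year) 0.3678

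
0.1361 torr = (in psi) 0.002632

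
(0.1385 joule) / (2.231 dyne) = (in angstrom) 6.208e+13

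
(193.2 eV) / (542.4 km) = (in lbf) 1.283e-23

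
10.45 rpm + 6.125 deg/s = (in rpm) 11.47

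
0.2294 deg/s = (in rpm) 0.03823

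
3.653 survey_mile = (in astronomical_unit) 3.93e-08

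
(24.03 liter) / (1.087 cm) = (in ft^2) 23.8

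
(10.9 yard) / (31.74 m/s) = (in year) 9.957e-09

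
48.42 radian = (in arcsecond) 9.987e+06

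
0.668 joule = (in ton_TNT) 1.597e-10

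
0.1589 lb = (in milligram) 7.208e+04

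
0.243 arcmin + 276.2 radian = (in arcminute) 9.495e+05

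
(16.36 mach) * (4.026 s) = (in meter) 2.243e+04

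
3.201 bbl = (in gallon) 134.4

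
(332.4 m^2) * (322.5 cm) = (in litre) 1.072e+06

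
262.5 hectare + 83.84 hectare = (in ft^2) 3.728e+07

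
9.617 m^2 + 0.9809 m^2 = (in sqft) 114.1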